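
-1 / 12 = -0.08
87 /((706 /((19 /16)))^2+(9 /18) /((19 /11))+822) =62814 /255792925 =0.00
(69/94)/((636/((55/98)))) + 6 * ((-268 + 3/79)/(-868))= 8862070457/4782759856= 1.85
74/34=37/17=2.18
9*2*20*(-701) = -252360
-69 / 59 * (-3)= 207 / 59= 3.51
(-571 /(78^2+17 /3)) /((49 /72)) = -123336 /895181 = -0.14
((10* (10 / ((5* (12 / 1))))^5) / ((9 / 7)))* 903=10535 / 11664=0.90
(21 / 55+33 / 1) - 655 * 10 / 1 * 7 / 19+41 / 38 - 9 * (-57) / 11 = -4874007 / 2090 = -2332.06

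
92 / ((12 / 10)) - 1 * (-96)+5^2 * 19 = 1943 / 3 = 647.67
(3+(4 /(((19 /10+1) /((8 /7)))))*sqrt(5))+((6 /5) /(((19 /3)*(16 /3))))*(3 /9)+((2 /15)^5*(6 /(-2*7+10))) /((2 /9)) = 12874409 /4275000+320*sqrt(5) /203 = 6.54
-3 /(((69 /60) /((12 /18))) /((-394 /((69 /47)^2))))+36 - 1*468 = -12491456 /109503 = -114.07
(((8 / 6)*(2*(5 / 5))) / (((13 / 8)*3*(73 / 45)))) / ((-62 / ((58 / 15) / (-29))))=64 / 88257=0.00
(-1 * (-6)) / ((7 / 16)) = 96 / 7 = 13.71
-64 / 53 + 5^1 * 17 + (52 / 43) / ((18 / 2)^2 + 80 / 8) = 1336953 / 15953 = 83.81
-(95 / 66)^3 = -2.98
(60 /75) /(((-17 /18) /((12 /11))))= -864 /935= -0.92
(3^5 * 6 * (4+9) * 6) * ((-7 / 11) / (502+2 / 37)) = -272727 / 1892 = -144.15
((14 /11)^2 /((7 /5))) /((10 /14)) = 196 /121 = 1.62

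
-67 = -67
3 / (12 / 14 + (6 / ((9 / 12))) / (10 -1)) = 1.72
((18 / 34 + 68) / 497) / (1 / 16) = 18640 / 8449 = 2.21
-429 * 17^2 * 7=-867867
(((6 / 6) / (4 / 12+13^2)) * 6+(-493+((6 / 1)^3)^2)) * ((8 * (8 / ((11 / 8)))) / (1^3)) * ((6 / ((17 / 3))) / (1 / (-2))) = -108061387776 / 23749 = -4550144.75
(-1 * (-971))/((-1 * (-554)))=971/554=1.75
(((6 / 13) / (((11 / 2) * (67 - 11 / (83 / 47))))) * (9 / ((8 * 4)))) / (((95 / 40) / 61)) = 136701 / 13704548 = 0.01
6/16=3/8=0.38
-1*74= -74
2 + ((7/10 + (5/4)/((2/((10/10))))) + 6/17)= 2501/680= 3.68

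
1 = 1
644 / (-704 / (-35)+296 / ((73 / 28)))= 411355 / 85368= 4.82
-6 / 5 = -1.20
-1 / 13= -0.08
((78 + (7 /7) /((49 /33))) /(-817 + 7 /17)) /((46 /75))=-4915125 /31290028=-0.16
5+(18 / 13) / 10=334 / 65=5.14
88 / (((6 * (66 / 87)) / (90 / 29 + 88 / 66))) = 772 / 9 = 85.78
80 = 80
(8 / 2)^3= 64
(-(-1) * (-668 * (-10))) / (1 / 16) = 106880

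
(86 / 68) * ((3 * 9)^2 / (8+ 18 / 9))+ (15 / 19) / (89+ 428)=307926681 / 3339820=92.20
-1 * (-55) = 55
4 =4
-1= -1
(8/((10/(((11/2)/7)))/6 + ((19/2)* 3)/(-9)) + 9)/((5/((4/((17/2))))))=248/1955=0.13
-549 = -549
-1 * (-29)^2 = -841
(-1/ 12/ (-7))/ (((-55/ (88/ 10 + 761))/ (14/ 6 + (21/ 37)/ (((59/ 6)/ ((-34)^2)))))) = -82890781/ 7203900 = -11.51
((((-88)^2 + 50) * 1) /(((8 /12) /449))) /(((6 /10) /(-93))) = -813635145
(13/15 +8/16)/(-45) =-41/1350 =-0.03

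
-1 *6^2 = -36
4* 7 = 28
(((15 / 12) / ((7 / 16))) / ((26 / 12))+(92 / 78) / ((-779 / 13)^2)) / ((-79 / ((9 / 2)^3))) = -26549837127 / 17450319796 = -1.52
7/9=0.78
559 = 559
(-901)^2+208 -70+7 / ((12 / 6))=1623885 / 2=811942.50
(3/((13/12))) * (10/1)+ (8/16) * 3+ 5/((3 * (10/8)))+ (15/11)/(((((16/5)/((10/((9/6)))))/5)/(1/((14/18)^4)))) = 285693557/4120116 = 69.34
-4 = -4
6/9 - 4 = -10/3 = -3.33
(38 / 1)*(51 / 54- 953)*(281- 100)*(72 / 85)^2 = -33946066368 / 7225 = -4698417.49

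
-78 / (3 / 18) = -468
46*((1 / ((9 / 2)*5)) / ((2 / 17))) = 782 / 45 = 17.38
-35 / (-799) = 35 / 799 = 0.04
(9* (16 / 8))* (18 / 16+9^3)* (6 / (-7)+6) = 473121 / 7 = 67588.71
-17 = -17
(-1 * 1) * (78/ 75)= -26/ 25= -1.04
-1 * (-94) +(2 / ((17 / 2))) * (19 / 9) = 14458 / 153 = 94.50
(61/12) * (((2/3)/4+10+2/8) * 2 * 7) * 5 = 266875/72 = 3706.60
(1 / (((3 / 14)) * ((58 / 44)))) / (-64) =-77 / 1392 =-0.06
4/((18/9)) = 2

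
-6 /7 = -0.86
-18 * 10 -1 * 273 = -453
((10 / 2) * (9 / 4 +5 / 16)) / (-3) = -205 / 48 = -4.27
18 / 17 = 1.06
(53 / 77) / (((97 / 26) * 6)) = 689 / 22407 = 0.03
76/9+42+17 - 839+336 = -3920/9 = -435.56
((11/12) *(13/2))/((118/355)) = 50765/2832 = 17.93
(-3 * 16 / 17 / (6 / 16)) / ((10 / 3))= -192 / 85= -2.26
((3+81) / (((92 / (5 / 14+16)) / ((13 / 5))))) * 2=77.66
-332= -332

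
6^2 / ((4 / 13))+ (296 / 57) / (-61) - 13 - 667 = -1957847 / 3477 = -563.09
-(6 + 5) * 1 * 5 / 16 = -55 / 16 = -3.44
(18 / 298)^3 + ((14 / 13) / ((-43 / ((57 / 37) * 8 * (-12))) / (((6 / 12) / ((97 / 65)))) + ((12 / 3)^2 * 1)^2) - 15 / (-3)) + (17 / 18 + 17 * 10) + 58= 233.95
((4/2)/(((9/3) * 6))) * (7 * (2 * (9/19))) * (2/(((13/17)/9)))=4284/247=17.34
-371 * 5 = -1855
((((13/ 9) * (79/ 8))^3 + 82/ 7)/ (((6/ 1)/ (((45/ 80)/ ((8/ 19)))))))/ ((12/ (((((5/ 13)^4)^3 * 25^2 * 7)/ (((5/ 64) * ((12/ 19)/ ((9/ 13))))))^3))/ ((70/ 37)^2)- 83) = -1692605031650343048710283255786634981632232666015625/ 183675632189796048138286376589872546261298187111968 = -9.22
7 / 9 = 0.78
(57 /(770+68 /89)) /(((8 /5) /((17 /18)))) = 143735 /3292704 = 0.04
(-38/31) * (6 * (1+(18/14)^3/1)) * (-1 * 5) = 1222080/10633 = 114.93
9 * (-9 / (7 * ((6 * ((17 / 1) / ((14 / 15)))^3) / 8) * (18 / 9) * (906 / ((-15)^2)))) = -1176 / 3709315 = -0.00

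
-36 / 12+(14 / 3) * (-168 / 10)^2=1314.12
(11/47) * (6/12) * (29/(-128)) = -319/12032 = -0.03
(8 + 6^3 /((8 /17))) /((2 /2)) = 467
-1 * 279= -279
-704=-704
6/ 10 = 3/ 5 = 0.60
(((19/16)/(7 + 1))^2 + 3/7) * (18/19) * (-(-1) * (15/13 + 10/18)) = 1291975/1770496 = 0.73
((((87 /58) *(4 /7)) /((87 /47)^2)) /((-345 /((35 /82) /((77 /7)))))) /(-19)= 2209 /1491751503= 0.00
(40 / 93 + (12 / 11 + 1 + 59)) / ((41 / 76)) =114.04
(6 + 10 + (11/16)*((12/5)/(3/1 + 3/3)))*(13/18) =17069/1440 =11.85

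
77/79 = 0.97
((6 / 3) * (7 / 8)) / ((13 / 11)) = 77 / 52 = 1.48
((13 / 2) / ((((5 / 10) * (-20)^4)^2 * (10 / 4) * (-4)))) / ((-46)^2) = -0.00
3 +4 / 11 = 37 / 11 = 3.36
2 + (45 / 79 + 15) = 1388 / 79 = 17.57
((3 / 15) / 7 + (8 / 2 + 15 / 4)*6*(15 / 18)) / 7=5429 / 980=5.54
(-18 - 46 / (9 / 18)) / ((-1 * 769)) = 110 / 769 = 0.14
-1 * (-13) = 13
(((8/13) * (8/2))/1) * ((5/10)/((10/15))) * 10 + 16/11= 2848/143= 19.92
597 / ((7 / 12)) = 7164 / 7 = 1023.43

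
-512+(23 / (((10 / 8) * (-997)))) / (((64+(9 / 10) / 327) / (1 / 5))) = -178057520216 / 347768555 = -512.00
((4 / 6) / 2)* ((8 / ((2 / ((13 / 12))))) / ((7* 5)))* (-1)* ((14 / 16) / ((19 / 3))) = -0.01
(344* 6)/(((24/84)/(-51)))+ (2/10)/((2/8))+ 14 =-1842046/5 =-368409.20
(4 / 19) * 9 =36 / 19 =1.89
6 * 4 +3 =27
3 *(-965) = -2895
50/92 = 25/46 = 0.54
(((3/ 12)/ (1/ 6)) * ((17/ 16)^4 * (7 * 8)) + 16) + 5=2098005/ 16384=128.05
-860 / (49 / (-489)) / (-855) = -28036 / 2793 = -10.04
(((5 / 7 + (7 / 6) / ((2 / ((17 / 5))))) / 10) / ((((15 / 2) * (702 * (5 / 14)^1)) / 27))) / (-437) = -1133 / 127822500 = -0.00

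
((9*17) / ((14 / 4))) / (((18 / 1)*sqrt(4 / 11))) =17*sqrt(11) / 14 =4.03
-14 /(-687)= 14 /687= 0.02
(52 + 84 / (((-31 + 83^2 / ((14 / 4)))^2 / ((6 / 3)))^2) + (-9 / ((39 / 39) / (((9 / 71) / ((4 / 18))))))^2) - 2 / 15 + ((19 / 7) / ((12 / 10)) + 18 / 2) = 423684649014988516233 / 4734726525804777740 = 89.48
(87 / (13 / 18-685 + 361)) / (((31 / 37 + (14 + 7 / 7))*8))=-28971 / 13639736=-0.00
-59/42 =-1.40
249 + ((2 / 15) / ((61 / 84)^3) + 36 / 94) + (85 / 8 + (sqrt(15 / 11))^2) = 1228504039361 / 4693967080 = 261.72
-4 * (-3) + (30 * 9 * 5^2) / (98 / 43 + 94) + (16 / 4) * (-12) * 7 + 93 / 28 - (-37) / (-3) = -507929 / 1932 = -262.90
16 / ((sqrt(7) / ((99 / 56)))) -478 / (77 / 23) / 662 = -5497 / 25487 + 198 *sqrt(7) / 49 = 10.48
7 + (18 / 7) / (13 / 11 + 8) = 7.28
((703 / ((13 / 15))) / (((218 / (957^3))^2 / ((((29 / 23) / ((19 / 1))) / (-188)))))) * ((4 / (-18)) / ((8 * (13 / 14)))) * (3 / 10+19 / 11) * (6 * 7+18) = 584859529932291149517135 / 34728448144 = 16840934772184.36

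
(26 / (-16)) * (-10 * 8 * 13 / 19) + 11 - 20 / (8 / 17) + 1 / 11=24051 / 418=57.54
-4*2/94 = -4/47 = -0.09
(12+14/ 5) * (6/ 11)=444/ 55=8.07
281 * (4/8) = 140.50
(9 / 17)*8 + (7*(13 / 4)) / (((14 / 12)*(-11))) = 921 / 374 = 2.46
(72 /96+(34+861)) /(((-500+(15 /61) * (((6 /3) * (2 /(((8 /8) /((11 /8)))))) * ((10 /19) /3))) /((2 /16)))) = -4152697 /18535200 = -0.22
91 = 91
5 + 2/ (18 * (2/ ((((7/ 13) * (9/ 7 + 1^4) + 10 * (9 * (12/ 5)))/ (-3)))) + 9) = 31427/ 6003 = 5.24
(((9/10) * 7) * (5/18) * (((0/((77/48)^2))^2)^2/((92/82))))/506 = 0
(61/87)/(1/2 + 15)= 122/2697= 0.05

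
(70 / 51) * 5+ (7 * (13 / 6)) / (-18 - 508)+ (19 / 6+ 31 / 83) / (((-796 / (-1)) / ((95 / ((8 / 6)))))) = 50694537113 / 7089360672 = 7.15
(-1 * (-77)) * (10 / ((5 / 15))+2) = 2464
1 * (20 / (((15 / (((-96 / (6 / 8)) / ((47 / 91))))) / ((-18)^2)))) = -5031936 / 47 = -107062.47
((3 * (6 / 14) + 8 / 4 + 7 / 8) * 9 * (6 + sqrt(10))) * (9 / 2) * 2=18873 * sqrt(10) / 56 + 56619 / 28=3087.85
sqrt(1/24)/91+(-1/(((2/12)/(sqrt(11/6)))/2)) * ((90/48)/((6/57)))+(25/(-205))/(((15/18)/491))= -285 * sqrt(66)/8 - 2946/41+sqrt(6)/1092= -361.27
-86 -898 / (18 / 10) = -584.89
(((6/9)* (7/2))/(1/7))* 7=343/3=114.33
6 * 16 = 96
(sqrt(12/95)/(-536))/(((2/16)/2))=-0.01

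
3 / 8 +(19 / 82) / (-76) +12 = 12.37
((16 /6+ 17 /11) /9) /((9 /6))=0.31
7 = 7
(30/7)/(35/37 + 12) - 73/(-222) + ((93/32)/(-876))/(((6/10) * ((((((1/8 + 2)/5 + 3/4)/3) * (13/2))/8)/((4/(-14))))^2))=93069743413859/142000491797346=0.66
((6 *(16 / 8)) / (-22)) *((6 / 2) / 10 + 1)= -39 / 55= -0.71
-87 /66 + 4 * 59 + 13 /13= 5185 /22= 235.68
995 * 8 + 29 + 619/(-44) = 350897/44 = 7974.93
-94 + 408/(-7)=-1066/7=-152.29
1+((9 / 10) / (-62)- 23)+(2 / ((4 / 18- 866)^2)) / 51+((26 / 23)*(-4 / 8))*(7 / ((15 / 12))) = -46326285183713 / 1839824287360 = -25.18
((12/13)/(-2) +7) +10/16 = 745/104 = 7.16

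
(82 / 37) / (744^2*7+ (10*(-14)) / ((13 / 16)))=533 / 931836416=0.00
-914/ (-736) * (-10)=-2285/ 184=-12.42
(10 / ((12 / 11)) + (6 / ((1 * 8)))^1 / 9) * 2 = 37 / 2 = 18.50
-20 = -20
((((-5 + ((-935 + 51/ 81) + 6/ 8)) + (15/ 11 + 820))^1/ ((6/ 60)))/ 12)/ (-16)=696505/ 114048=6.11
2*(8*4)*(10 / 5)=128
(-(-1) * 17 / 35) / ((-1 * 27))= -17 / 945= -0.02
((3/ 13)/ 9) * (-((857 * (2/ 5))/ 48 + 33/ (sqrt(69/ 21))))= -11 * sqrt(161)/ 299 - 857/ 4680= -0.65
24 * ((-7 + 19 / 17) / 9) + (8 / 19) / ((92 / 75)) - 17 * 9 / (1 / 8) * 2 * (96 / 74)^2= -126171088654 / 30510903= -4135.28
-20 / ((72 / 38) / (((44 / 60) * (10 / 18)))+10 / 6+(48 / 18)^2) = -37620 / 25259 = -1.49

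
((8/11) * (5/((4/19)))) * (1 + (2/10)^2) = 988/55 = 17.96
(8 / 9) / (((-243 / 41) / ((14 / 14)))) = -328 / 2187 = -0.15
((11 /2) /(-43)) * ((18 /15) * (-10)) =66 /43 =1.53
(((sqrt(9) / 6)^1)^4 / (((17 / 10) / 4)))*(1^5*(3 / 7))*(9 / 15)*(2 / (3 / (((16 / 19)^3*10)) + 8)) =368640 / 41442583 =0.01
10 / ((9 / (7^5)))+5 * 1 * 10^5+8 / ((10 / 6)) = 23340566 / 45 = 518679.24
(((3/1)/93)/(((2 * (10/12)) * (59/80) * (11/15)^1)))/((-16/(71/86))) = -3195/1730234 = -0.00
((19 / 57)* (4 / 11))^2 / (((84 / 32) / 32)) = 4096 / 22869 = 0.18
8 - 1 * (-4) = 12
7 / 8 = 0.88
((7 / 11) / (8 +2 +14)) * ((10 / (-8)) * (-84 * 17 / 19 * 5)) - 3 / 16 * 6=2368 / 209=11.33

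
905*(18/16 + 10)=80545/8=10068.12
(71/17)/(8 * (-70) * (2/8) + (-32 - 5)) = -71/3009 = -0.02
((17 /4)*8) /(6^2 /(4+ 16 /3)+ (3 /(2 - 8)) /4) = 1904 /209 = 9.11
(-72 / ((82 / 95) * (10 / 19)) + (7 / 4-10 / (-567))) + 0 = -14573095 / 92988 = -156.72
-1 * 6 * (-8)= 48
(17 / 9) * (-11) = -187 / 9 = -20.78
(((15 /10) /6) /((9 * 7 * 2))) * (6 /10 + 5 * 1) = 1 /90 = 0.01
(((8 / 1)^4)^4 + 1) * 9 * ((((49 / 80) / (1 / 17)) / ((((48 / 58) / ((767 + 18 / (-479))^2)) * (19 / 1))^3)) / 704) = 2811683142768288690947985498868436426224936676025390625 / 1433368119608228340819296256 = 1961591795090841537026775000.00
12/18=2/3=0.67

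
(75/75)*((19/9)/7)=19/63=0.30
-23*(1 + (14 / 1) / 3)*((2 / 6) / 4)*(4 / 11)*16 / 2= -31.60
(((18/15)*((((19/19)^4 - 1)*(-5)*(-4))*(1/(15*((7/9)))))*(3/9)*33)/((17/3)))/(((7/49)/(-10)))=0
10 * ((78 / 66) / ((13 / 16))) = 160 / 11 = 14.55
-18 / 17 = -1.06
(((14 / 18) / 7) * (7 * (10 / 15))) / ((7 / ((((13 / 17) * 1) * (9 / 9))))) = 26 / 459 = 0.06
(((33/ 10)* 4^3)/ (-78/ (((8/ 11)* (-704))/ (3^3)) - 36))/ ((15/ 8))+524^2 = 56033376304/ 204075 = 274572.47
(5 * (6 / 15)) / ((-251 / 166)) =-332 / 251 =-1.32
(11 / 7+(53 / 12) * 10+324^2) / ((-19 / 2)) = -4410913 / 399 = -11054.92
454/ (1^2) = 454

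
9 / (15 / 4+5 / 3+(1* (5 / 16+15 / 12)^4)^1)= 0.79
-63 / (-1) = 63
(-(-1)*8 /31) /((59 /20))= 160 /1829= 0.09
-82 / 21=-3.90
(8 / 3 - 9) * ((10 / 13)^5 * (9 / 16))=-356250 / 371293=-0.96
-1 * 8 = -8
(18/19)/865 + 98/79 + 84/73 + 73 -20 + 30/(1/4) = 16623794041/94780645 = 175.39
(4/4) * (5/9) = 5/9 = 0.56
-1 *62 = -62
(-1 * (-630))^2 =396900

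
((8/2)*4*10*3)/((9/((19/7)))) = 3040/21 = 144.76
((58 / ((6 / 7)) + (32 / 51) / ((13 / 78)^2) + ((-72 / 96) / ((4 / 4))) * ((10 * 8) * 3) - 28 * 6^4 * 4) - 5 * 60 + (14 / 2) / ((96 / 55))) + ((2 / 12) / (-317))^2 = -71603713194125 / 491994144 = -145537.73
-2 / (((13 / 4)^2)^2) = -512 / 28561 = -0.02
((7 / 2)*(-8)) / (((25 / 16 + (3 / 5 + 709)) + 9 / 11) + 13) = -24640 / 637983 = -0.04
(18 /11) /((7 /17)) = 306 /77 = 3.97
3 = 3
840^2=705600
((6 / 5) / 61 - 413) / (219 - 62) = -125959 / 47885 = -2.63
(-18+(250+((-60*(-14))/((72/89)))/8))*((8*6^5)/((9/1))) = 2500704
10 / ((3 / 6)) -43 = -23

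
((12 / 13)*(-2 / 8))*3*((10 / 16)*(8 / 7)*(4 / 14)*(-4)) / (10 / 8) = 288 / 637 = 0.45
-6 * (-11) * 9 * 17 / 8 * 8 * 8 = 80784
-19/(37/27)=-513/37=-13.86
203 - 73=130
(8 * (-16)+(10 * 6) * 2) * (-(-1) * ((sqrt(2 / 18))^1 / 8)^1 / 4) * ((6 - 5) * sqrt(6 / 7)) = -sqrt(42) / 84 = -0.08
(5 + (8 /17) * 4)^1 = 117 /17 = 6.88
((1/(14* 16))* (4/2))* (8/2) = 1/28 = 0.04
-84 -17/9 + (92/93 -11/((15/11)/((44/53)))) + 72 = -1448867/73935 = -19.60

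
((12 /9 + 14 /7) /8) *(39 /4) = 65 /16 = 4.06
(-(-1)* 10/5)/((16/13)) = 13/8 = 1.62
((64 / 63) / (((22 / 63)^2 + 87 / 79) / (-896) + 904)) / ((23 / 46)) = 570802176 / 253970909645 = 0.00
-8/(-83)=8/83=0.10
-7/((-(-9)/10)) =-70/9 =-7.78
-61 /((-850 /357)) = 1281 /50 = 25.62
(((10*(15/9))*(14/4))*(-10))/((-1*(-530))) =-175/159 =-1.10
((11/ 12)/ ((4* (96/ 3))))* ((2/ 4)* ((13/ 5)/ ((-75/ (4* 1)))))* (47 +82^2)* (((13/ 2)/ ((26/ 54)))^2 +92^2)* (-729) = 542489886081/ 25600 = 21191011.18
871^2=758641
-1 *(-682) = 682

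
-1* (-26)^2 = -676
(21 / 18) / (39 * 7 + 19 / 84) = 98 / 22951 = 0.00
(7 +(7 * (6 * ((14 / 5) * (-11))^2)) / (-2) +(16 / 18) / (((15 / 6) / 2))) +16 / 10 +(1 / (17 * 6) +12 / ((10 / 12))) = -152217551 / 7650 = -19897.72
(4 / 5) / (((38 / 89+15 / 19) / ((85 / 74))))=3382 / 4477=0.76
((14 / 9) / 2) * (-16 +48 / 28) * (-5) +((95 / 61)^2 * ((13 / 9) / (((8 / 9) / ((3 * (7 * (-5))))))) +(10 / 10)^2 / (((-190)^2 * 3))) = -866292805799 / 2417905800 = -358.28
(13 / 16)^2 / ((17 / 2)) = 169 / 2176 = 0.08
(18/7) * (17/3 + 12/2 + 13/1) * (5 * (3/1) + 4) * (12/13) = 101232/91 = 1112.44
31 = 31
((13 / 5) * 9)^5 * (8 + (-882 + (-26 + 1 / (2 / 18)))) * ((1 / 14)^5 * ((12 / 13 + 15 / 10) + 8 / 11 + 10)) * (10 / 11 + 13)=-78607817686679697 / 36975400000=-2125949.08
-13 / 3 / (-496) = 13 / 1488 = 0.01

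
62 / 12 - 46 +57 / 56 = -6689 / 168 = -39.82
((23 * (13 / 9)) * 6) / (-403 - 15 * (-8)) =-598 / 849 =-0.70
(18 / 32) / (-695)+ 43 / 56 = 0.77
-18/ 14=-9/ 7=-1.29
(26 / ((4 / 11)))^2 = 20449 / 4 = 5112.25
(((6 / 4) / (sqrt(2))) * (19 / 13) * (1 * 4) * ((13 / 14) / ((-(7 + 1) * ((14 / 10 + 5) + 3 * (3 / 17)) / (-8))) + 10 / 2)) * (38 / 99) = 804365 * sqrt(2) / 93093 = 12.22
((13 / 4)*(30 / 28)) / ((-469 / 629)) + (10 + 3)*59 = 20021833 / 26264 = 762.33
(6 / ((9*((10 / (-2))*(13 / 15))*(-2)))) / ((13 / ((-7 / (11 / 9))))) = -63 / 1859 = -0.03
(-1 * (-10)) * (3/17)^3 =270/4913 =0.05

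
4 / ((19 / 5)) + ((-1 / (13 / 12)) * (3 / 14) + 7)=13581 / 1729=7.85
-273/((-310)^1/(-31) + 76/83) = -7553/302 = -25.01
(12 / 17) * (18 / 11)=216 / 187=1.16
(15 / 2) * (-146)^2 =159870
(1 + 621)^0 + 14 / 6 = 10 / 3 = 3.33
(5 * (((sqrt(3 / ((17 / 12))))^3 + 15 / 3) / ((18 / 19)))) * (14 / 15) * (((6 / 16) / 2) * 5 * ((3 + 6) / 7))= 2565 * sqrt(17) / 578 + 475 / 16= 47.98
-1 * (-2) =2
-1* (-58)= 58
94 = 94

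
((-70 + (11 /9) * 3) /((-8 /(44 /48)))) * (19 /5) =28.88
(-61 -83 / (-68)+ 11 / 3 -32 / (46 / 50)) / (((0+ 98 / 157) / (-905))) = 60596552885 / 459816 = 131784.35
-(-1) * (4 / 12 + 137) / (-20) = -103 / 15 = -6.87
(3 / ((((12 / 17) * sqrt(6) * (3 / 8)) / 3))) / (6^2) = 17 * sqrt(6) / 108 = 0.39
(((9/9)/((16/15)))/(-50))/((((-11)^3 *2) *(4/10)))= 3/170368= 0.00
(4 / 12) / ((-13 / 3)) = -1 / 13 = -0.08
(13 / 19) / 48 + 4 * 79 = 288205 / 912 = 316.01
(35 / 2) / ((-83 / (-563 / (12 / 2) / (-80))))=-0.25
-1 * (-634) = 634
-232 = -232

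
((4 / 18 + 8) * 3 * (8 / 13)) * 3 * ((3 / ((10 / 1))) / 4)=222 / 65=3.42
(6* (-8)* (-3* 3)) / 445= 432 / 445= 0.97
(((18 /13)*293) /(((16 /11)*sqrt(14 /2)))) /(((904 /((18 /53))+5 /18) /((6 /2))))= 783189*sqrt(7) /17441788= 0.12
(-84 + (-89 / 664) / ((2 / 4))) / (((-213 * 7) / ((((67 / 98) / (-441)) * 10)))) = -9372295 / 10696714308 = -0.00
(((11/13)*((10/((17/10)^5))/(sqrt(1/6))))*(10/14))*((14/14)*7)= 55000000*sqrt(6)/18458141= 7.30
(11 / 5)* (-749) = -8239 / 5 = -1647.80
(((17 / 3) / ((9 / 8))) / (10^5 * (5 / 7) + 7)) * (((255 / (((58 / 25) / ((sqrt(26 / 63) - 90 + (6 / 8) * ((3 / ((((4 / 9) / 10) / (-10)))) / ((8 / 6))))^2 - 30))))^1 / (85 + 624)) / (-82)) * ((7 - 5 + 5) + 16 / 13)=-13750924643461625 / 56817090921292416 + 3227588125 * sqrt(182) / 65760521899644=-0.24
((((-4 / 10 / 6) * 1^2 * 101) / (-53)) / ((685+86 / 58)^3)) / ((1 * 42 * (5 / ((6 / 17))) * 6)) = 2463289 / 22393307356062652800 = 0.00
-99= -99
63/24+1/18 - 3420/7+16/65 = -15909721/32760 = -485.64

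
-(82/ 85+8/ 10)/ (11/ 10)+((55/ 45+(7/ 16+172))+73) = 6598853/ 26928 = 245.06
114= 114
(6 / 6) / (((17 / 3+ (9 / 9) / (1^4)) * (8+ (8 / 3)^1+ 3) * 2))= 9 / 1640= 0.01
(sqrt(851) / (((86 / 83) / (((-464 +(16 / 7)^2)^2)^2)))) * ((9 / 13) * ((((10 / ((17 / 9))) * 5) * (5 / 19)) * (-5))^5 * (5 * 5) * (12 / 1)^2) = -159329791247378553292837.50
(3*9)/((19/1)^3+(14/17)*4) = 459/116659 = 0.00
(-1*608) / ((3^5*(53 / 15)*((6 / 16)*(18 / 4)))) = -48640 / 115911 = -0.42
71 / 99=0.72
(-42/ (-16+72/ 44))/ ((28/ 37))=1221/ 316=3.86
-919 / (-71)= 12.94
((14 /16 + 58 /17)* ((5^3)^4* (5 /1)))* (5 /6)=3558349609375 /816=4360722560.51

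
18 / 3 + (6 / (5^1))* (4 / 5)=174 / 25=6.96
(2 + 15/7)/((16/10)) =145/56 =2.59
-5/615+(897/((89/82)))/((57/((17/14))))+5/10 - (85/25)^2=475945697/72797550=6.54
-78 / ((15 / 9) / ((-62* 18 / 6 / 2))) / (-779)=-21762 / 3895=-5.59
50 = 50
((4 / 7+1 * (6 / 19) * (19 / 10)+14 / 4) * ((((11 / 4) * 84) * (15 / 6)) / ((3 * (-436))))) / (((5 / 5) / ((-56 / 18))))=77 / 12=6.42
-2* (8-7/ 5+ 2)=-17.20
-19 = -19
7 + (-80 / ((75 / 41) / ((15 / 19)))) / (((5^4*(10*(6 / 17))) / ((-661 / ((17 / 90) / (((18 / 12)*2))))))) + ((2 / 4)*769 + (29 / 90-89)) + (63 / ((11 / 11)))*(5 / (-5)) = 43192448 / 106875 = 404.14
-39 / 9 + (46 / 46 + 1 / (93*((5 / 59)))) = -497 / 155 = -3.21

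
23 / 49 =0.47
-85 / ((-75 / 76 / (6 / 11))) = 46.98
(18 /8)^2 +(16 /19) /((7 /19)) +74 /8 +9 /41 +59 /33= 2819419 /151536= 18.61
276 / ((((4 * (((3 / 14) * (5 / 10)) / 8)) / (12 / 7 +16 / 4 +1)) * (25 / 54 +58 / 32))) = 14943744 / 983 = 15202.18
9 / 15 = 0.60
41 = 41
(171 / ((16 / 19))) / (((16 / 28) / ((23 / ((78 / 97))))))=10164.19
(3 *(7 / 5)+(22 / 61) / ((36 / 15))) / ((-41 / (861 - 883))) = 87571 / 37515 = 2.33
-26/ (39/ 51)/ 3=-11.33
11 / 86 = 0.13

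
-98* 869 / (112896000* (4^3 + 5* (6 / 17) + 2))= -14773 / 1327104000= -0.00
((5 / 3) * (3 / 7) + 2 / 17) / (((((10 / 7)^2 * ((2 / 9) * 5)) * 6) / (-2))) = -2079 / 17000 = -0.12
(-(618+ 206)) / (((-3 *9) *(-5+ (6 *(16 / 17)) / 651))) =-3039736 / 497151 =-6.11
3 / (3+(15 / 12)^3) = 192 / 317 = 0.61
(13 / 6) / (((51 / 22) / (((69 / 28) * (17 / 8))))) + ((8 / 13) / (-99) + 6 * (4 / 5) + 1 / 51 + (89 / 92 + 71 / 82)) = 266685835007 / 23107724640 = 11.54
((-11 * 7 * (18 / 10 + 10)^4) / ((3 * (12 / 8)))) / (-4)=933036797 / 11250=82936.60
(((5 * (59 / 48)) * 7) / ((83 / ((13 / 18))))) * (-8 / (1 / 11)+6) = -1100645 / 35856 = -30.70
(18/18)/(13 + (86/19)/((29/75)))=551/13613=0.04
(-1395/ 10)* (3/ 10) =-837/ 20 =-41.85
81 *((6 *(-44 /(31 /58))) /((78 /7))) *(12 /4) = -4340952 /403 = -10771.59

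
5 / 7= 0.71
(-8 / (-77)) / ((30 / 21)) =4 / 55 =0.07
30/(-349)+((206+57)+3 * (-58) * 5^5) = -189676993/349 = -543487.09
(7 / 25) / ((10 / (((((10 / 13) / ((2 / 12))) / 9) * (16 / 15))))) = 224 / 14625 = 0.02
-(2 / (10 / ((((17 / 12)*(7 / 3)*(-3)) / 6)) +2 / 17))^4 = -200533921 / 15527402881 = -0.01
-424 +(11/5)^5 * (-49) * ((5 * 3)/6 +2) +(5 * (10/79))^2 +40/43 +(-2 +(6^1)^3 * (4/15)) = -19675750797733/1677268750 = -11730.83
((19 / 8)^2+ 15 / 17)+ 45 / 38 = 159323 / 20672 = 7.71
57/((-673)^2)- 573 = -259528260/452929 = -573.00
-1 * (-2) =2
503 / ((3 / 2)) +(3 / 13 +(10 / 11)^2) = 1587427 / 4719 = 336.39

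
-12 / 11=-1.09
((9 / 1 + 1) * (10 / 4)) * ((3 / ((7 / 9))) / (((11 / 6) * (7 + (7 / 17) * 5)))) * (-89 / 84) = -6.15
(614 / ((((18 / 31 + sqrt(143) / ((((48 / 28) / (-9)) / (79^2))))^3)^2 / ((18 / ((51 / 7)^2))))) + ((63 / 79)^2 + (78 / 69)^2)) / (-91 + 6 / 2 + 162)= 9589749890111182723637667901422724014456352506511360 * sqrt(143) / 16585130238370932368089885547062401447110508001948086234822072469613134742239890384433643589 + 433334983400789206390940770314789158947437243744201191163025987372822526598613334806227630419753549 / 16755221263937997406695768692334963211513143729570137094246845699982963173748987040416514334935230426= 0.03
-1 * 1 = -1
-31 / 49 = -0.63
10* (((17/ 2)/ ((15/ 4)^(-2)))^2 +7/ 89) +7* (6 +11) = 6516086557/ 45568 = 142996.98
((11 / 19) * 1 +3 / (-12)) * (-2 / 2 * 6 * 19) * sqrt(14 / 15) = -5 * sqrt(210) / 2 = -36.23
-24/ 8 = -3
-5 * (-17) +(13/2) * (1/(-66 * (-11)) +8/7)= 939535/10164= 92.44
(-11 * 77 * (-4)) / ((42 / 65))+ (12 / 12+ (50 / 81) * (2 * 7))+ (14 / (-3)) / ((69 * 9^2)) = 88076623 / 16767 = 5252.97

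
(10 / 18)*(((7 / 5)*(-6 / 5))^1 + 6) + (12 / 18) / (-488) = 8779 / 3660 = 2.40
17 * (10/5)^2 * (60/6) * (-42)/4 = -7140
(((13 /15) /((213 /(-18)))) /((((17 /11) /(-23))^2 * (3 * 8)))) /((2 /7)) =-2.37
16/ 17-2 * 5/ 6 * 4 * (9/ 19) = -716/ 323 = -2.22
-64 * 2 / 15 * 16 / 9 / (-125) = 2048 / 16875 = 0.12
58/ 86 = 29/ 43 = 0.67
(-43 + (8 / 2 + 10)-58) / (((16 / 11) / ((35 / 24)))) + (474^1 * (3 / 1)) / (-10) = -146833 / 640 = -229.43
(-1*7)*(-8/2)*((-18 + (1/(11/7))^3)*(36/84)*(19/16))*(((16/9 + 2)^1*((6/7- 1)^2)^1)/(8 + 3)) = -7627645/4304454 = -1.77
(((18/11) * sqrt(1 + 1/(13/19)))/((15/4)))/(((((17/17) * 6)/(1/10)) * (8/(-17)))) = -17 * sqrt(26)/3575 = -0.02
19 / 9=2.11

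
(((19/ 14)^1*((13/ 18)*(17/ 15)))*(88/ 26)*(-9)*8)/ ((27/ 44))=-1250656/ 2835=-441.15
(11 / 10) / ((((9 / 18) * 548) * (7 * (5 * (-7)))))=-11 / 671300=-0.00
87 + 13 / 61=5320 / 61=87.21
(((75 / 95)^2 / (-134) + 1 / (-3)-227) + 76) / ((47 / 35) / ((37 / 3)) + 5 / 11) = -268.60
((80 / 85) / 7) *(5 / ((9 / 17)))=1.27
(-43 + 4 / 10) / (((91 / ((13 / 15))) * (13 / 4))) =-284 / 2275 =-0.12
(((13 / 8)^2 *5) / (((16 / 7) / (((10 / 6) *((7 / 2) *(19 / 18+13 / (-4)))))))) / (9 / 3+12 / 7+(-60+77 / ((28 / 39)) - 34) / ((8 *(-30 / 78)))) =-572424125 / 3158784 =-181.22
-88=-88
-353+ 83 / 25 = -8742 / 25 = -349.68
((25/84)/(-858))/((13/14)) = -25/66924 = -0.00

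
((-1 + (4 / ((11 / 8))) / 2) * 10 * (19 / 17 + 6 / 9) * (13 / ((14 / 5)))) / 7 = 21125 / 3927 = 5.38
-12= -12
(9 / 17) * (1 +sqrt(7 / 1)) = 9 / 17 +9 * sqrt(7) / 17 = 1.93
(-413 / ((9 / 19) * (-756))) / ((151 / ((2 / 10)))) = 1121 / 733860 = 0.00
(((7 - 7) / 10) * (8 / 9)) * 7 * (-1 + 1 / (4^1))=0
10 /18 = 5 /9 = 0.56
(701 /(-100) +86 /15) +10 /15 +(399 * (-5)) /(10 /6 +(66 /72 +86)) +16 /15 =-7036369 /318900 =-22.06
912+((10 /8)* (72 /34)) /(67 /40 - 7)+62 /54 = 29742385 /32589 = 912.65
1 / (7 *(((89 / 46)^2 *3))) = 2116 / 166341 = 0.01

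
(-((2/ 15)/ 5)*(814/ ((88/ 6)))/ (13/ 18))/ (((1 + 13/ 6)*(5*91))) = -3996/ 2809625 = -0.00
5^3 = 125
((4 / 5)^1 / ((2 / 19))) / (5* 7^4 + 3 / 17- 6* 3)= 323 / 509455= 0.00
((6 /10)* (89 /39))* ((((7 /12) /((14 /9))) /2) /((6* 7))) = 0.01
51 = 51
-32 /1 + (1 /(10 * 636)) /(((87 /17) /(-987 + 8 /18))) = -159507103 /4979880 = -32.03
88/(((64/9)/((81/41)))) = 8019/328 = 24.45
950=950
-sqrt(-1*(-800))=-28.28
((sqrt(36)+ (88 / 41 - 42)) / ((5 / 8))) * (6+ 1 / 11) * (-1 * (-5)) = -743968 / 451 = -1649.60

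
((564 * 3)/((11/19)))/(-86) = -16074/473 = -33.98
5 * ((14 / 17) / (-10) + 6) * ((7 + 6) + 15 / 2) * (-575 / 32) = -11858225 / 1088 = -10899.10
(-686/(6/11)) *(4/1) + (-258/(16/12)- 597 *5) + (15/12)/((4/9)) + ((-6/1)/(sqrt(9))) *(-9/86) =-16937483/2064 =-8206.14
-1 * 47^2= -2209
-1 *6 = -6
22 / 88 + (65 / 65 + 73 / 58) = 291 / 116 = 2.51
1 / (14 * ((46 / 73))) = 73 / 644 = 0.11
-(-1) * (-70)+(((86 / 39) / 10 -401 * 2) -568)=-1439.78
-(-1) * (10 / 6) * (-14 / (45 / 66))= -308 / 9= -34.22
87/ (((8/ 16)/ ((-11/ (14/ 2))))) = -1914/ 7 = -273.43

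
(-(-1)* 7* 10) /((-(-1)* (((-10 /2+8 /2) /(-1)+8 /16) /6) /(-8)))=-2240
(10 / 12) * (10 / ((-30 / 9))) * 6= -15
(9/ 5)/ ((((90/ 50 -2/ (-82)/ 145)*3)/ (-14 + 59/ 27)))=-379291/ 96318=-3.94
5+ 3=8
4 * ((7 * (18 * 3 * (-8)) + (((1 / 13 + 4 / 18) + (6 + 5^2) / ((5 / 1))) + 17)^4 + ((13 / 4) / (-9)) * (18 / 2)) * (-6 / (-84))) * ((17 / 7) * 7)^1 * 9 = 2404405097021517383 / 182183478750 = 13197712.07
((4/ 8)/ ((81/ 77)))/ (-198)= -7/ 2916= -0.00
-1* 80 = -80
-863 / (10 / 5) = -863 / 2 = -431.50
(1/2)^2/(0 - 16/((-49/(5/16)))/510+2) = 2499/19994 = 0.12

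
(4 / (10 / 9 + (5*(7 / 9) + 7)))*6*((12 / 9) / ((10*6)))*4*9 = 8 / 5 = 1.60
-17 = -17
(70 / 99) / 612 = 35 / 30294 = 0.00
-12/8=-3/2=-1.50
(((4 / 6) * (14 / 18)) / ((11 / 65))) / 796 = 455 / 118206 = 0.00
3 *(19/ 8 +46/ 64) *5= 46.41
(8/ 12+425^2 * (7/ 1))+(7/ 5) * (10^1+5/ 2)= 7586359/ 6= 1264393.17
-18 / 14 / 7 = -9 / 49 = -0.18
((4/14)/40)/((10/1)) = 1/1400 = 0.00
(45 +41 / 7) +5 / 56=2853 / 56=50.95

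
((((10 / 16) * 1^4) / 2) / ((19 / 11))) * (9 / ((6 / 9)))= 1485 / 608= 2.44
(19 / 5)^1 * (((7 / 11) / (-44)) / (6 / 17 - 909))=119 / 1967460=0.00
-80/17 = -4.71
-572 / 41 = -13.95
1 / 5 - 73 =-364 / 5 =-72.80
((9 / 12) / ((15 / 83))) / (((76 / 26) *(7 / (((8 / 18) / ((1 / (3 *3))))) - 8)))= -1079 / 4750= -0.23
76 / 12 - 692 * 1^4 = -685.67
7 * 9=63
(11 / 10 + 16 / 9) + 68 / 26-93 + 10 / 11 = -1114513 / 12870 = -86.60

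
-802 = -802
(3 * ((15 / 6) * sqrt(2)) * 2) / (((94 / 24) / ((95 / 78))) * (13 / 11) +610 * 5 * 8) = 31350 * sqrt(2) / 51003943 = 0.00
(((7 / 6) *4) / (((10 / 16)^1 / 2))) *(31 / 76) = 1736 / 285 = 6.09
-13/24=-0.54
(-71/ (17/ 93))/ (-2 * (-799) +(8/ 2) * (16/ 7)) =-0.24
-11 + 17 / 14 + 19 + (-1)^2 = 143 / 14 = 10.21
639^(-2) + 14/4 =2858249/816642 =3.50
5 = 5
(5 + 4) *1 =9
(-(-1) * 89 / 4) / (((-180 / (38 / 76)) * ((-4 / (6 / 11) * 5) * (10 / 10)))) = 89 / 52800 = 0.00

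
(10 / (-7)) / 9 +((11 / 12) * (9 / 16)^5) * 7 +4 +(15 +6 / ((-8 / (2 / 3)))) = 4942000505 / 264241152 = 18.70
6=6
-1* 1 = -1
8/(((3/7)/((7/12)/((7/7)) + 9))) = 178.89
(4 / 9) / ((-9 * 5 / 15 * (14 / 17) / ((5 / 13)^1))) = -170 / 2457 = -0.07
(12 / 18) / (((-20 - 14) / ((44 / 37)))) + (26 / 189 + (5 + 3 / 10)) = 6436513 / 1188810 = 5.41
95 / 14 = 6.79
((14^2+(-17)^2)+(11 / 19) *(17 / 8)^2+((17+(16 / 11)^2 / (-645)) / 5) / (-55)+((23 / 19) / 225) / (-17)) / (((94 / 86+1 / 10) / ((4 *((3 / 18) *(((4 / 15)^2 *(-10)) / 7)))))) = -1297874303318702 / 46893459083625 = -27.68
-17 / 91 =-0.19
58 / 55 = 1.05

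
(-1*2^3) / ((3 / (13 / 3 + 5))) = -224 / 9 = -24.89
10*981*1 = 9810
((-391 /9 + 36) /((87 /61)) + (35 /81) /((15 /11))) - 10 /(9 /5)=-73700 /7047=-10.46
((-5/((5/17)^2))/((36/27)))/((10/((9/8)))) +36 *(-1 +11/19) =-609057/30400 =-20.03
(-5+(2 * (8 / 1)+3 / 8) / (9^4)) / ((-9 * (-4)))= -262309 / 1889568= -0.14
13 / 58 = 0.22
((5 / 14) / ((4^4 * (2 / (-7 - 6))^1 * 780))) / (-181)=1 / 15568896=0.00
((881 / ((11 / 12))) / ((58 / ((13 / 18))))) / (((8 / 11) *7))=11453 / 4872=2.35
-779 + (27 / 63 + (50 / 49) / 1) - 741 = -74409 / 49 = -1518.55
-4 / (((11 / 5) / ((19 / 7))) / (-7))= 380 / 11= 34.55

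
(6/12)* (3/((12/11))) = 11/8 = 1.38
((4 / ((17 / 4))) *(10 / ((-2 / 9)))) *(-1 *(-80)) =-57600 / 17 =-3388.24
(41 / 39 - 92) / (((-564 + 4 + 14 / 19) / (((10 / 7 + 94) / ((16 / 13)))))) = 11254631 / 892584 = 12.61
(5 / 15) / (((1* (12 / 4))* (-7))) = -1 / 63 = -0.02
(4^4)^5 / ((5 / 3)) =3298534883328 / 5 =659706976665.60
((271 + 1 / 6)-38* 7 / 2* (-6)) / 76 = 6415 / 456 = 14.07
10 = 10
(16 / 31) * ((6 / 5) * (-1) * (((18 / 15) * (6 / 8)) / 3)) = -144 / 775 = -0.19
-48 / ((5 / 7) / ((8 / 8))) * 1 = -336 / 5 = -67.20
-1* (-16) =16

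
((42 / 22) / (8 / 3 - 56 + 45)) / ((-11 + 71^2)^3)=-63 / 34997469925000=-0.00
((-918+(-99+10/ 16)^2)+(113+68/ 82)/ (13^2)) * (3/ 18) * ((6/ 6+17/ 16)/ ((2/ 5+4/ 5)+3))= 16435751035/ 22923264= 716.99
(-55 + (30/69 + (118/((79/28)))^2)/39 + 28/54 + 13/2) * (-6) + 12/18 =325635619/16794531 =19.39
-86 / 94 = -43 / 47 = -0.91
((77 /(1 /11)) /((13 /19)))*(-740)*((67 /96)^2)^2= -59994018196805 /276037632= -217340.00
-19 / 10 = -1.90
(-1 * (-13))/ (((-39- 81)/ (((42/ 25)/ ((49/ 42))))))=-39/ 250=-0.16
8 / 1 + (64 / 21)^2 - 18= -314 / 441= -0.71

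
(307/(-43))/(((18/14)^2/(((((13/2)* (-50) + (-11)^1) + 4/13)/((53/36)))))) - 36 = 252991460/266643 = 948.80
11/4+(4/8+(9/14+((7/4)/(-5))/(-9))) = 2477/630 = 3.93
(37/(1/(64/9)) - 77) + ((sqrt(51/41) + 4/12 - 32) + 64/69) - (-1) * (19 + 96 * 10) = sqrt(2091)/41 + 234815/207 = 1135.49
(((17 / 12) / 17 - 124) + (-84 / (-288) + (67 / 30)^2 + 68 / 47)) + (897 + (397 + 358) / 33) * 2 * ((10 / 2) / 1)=8451334601 / 930600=9081.60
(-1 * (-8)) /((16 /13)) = 13 /2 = 6.50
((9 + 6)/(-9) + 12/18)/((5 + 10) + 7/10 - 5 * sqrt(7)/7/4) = -43960/689547 - 500 * sqrt(7)/689547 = -0.07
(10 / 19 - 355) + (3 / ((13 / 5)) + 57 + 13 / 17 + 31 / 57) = -3716257 / 12597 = -295.01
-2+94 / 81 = -68 / 81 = -0.84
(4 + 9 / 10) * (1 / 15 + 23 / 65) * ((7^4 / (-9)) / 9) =-4823609 / 78975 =-61.08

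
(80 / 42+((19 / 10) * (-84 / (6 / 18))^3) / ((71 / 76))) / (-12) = 60659398274 / 22365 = 2712246.74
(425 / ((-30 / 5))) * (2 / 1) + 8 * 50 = 775 / 3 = 258.33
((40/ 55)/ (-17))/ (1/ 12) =-96/ 187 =-0.51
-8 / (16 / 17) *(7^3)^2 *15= -30000495 / 2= -15000247.50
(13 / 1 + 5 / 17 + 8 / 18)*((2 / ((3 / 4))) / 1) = 16816 / 459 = 36.64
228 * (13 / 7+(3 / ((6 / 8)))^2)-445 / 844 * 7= 24032195 / 5908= 4067.74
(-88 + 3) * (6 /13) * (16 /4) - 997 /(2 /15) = -198495 /26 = -7634.42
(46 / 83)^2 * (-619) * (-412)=539639248 / 6889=78333.47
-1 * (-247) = 247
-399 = -399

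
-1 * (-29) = 29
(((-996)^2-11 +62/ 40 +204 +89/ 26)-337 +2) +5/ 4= 128944429/ 130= 991880.22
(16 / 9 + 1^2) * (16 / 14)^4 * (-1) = -102400 / 21609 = -4.74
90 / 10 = 9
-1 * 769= -769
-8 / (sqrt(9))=-8 / 3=-2.67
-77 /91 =-11 /13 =-0.85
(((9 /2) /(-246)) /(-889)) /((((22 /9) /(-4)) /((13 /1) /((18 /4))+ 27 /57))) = -1725 /15235682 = -0.00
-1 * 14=-14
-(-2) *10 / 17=20 / 17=1.18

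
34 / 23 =1.48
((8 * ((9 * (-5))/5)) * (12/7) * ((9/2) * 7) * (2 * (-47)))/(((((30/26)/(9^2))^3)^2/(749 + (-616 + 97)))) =31437980506987882206912/3125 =10060153762236122306.21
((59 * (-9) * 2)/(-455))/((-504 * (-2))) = 59/25480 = 0.00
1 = 1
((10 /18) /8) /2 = 5 /144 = 0.03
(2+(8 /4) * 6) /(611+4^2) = 0.02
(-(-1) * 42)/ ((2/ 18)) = 378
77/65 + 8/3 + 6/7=6427/1365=4.71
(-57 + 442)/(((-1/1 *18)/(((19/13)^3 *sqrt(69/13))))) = -2640715 *sqrt(897)/514098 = -153.84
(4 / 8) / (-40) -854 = -68321 / 80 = -854.01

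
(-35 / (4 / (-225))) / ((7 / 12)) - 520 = 2855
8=8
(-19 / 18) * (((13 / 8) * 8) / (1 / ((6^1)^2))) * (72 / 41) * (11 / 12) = -32604 / 41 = -795.22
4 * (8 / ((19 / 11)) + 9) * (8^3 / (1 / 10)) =279174.74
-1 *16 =-16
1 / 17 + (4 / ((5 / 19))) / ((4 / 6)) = 1943 / 85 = 22.86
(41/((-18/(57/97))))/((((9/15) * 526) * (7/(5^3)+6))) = -486875/695225772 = -0.00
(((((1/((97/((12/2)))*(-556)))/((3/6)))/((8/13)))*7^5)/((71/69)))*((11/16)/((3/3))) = -497504007/122533504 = -4.06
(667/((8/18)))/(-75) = -2001/100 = -20.01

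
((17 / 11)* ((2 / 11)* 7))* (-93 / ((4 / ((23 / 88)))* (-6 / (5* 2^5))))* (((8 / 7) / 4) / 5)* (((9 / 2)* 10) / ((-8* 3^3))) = -60605 / 15972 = -3.79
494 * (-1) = -494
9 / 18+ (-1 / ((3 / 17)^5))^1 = -2839471 / 486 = -5842.53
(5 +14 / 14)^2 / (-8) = -9 / 2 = -4.50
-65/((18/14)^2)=-3185/81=-39.32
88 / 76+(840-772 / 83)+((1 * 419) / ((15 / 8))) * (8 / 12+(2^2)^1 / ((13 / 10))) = 1539196414 / 922545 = 1668.42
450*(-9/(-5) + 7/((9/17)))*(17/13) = 8840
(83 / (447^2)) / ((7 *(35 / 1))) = 83 / 48953205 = 0.00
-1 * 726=-726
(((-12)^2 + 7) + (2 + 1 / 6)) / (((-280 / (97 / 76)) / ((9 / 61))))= -267429 / 2596160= -0.10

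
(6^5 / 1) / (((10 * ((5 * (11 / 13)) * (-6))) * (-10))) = 3.06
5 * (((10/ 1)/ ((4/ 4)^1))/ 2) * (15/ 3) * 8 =1000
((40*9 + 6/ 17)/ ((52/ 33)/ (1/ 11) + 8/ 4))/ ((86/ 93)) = 854577/ 42398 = 20.16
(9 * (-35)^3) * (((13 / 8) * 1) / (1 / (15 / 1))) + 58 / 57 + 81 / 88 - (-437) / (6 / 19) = -9404317.35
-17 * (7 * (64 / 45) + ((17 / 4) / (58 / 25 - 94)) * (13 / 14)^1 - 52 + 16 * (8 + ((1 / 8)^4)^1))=-22496189437 / 15402240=-1460.58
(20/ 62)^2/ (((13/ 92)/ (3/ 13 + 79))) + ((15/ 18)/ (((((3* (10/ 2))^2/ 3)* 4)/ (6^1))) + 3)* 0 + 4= 10125636/ 162409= 62.35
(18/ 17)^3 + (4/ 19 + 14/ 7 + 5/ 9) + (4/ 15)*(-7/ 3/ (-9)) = 152064161/ 37805535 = 4.02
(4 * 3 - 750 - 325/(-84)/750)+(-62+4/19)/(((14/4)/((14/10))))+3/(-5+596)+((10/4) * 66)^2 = 26462.29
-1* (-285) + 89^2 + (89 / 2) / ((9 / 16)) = 74566 / 9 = 8285.11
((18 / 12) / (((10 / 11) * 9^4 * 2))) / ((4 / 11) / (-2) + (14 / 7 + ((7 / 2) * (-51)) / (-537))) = 21659 / 370434060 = 0.00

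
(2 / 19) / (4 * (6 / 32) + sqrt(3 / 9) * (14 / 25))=45000 / 261041 - 11200 * sqrt(3) / 261041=0.10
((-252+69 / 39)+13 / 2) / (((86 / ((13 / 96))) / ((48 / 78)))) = -6337 / 26832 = -0.24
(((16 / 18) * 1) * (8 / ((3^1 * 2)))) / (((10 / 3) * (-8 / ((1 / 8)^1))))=-1 / 180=-0.01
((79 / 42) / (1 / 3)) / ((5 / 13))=14.67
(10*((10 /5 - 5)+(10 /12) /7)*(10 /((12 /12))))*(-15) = 30250 /7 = 4321.43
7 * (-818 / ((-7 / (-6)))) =-4908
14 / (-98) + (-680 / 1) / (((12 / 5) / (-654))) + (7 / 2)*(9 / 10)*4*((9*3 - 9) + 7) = 1299304 / 7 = 185614.86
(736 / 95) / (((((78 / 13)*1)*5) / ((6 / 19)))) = 736 / 9025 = 0.08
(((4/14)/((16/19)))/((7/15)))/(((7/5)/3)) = 4275/2744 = 1.56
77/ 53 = 1.45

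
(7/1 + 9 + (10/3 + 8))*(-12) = -328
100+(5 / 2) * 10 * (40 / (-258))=12400 / 129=96.12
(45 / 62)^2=2025 / 3844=0.53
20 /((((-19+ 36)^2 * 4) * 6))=5 /1734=0.00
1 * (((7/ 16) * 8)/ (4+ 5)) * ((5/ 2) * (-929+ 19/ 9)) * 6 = -145985/ 27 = -5406.85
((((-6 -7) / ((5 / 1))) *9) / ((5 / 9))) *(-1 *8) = 8424 / 25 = 336.96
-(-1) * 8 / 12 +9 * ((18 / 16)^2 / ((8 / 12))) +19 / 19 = 7201 / 384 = 18.75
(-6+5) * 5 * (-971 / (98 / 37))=179635 / 98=1833.01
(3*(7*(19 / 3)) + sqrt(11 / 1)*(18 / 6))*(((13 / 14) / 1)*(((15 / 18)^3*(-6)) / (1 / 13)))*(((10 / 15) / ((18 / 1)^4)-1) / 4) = 3326405875*sqrt(11) / 105815808 + 63201711625 / 45349632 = 1497.92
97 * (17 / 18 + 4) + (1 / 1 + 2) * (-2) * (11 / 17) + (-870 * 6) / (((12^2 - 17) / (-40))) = 82380571 / 38862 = 2119.82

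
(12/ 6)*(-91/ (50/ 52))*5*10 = -9464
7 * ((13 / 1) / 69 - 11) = -5222 / 69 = -75.68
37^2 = 1369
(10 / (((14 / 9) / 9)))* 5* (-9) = -2603.57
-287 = -287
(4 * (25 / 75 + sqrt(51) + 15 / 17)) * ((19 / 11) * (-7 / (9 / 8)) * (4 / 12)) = -4256 * sqrt(51) / 297 - 263872 / 15147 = -119.76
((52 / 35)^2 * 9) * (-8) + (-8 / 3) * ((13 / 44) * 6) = -2205268 / 13475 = -163.66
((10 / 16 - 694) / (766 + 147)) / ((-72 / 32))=1849 / 5478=0.34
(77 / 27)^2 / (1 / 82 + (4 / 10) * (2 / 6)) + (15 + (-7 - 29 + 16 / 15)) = 7819249 / 217485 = 35.95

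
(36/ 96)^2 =9/ 64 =0.14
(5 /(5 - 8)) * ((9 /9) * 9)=-15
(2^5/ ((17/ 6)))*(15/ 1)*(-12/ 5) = -6912/ 17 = -406.59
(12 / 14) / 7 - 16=-15.88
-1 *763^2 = -582169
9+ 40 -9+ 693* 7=4891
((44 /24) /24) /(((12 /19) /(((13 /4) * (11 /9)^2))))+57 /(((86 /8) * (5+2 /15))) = 3003276667 /1853736192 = 1.62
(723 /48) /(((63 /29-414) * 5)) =-6989 /955440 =-0.01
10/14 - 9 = -58/7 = -8.29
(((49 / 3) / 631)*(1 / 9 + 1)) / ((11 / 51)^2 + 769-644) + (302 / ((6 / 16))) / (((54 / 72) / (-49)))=-48591949937153 / 923536017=-52615.11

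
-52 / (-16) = 13 / 4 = 3.25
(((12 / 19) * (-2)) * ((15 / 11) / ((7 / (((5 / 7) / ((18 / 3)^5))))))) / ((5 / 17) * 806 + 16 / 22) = -425 / 4470967368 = -0.00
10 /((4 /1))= 5 /2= 2.50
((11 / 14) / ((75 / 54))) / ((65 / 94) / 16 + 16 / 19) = 314336 / 491925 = 0.64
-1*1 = -1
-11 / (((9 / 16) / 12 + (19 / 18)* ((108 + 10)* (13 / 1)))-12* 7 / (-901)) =-5708736 / 840410183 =-0.01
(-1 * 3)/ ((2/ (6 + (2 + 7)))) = -45/ 2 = -22.50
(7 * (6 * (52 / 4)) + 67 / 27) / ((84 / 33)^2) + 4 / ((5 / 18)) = 10483541 / 105840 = 99.05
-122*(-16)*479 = 935008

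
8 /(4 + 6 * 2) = 1 /2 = 0.50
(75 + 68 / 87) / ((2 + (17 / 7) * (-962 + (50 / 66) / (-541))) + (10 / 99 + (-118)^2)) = 823933803 / 126009963263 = 0.01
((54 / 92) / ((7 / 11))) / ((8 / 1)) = 0.12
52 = 52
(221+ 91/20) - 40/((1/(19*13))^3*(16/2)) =-1506917789/20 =-75345889.45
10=10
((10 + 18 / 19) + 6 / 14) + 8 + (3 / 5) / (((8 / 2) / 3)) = 52737 / 2660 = 19.83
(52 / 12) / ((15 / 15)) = 13 / 3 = 4.33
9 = 9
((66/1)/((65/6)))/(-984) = -33/5330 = -0.01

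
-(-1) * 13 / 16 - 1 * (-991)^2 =-15713283 / 16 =-982080.19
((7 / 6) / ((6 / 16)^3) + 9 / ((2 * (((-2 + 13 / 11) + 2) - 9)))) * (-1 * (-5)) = 1501025 / 13932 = 107.74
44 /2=22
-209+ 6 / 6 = -208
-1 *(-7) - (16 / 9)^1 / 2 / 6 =185 / 27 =6.85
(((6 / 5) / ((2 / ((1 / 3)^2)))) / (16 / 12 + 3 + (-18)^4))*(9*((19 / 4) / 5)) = 171 / 31494100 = 0.00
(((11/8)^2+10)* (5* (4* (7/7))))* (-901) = -3428305/16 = -214269.06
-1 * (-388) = 388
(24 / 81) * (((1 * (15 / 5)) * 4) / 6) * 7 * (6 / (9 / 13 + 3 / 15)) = 7280 / 261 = 27.89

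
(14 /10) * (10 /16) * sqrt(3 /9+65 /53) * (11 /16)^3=9317 * sqrt(9858) /2605056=0.36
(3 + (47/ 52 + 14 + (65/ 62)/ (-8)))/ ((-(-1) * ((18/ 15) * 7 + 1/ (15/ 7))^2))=25784775/ 114058672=0.23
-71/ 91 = -0.78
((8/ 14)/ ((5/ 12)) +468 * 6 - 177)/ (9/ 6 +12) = 20474/ 105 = 194.99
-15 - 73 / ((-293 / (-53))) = -8264 / 293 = -28.20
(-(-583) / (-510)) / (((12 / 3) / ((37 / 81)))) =-0.13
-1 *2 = -2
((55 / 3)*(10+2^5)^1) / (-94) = -385 / 47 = -8.19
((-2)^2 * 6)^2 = 576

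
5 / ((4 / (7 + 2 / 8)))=145 / 16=9.06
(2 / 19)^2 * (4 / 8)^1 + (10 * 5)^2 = 902502 / 361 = 2500.01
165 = 165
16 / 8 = 2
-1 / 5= -0.20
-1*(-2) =2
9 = 9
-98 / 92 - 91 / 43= -6293 / 1978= -3.18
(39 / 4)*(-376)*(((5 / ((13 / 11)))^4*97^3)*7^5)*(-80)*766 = 2425627042549462890600000 / 2197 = 1104063287459928489121.53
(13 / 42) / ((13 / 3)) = 0.07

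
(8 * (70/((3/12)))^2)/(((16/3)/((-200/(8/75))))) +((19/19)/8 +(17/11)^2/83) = -17715851987645/80344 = -220499999.85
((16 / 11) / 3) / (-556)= -4 / 4587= -0.00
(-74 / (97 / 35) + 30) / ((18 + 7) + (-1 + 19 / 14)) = 896 / 6887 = 0.13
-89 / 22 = -4.05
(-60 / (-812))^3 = 3375 / 8365427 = 0.00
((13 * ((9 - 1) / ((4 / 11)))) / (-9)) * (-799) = 228514 / 9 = 25390.44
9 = 9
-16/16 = -1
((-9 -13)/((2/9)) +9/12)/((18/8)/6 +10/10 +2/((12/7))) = -2358/61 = -38.66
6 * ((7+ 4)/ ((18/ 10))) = 110/ 3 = 36.67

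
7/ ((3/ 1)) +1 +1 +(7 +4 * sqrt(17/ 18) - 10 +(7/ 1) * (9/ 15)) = 2 * sqrt(34)/ 3 +83/ 15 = 9.42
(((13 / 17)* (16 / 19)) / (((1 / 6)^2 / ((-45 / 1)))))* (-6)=2021760 / 323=6259.32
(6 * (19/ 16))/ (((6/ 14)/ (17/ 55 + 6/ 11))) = 6251/ 440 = 14.21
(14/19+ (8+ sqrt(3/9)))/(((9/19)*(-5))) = -166/45- 19*sqrt(3)/135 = -3.93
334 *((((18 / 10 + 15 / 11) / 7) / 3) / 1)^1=50.32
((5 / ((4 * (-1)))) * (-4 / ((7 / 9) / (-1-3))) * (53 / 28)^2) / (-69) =42135 / 31556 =1.34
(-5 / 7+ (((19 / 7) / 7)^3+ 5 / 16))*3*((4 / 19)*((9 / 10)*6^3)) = -471350259 / 11176655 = -42.17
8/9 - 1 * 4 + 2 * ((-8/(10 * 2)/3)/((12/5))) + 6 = 25/9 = 2.78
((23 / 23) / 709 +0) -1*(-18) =12763 / 709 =18.00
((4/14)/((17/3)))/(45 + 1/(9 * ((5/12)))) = 90/80801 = 0.00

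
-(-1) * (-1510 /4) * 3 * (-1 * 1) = 2265 /2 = 1132.50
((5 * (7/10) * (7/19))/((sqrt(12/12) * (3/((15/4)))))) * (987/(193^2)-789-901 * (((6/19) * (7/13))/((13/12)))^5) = -1229028345818118517170814875/966339513455951601285124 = -1271.84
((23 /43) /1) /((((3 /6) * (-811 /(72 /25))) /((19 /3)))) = -20976 /871825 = -0.02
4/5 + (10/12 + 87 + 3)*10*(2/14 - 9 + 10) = 109084/105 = 1038.90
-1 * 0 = 0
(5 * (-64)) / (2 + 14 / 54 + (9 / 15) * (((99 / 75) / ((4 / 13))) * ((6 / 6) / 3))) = -4320000 / 42083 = -102.65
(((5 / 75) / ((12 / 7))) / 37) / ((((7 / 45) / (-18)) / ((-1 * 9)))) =81 / 74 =1.09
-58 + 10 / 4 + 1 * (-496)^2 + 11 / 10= 1229808 / 5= 245961.60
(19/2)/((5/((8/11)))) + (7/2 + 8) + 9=2407/110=21.88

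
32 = 32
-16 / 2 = -8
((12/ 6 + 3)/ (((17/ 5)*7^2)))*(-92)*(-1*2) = 4600/ 833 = 5.52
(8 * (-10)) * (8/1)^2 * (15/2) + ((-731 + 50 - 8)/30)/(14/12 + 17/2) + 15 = -11132339/290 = -38387.38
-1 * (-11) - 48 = -37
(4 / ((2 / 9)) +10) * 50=1400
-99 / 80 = -1.24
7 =7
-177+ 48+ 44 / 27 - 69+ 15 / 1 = -4897 / 27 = -181.37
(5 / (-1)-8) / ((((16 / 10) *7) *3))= -65 / 168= -0.39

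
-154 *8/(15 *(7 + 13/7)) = -4312/465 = -9.27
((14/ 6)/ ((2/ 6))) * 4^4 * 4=7168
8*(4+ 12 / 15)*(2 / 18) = 64 / 15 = 4.27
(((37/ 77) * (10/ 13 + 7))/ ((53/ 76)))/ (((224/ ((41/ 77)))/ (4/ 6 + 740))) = 294023423/ 31195164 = 9.43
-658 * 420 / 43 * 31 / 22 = -4283580 / 473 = -9056.19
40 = 40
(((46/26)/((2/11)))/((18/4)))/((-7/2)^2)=1012/5733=0.18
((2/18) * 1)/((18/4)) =2/81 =0.02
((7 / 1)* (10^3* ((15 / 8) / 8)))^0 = 1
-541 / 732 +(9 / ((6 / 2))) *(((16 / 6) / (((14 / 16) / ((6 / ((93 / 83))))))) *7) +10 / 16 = 15548359 / 45384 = 342.60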